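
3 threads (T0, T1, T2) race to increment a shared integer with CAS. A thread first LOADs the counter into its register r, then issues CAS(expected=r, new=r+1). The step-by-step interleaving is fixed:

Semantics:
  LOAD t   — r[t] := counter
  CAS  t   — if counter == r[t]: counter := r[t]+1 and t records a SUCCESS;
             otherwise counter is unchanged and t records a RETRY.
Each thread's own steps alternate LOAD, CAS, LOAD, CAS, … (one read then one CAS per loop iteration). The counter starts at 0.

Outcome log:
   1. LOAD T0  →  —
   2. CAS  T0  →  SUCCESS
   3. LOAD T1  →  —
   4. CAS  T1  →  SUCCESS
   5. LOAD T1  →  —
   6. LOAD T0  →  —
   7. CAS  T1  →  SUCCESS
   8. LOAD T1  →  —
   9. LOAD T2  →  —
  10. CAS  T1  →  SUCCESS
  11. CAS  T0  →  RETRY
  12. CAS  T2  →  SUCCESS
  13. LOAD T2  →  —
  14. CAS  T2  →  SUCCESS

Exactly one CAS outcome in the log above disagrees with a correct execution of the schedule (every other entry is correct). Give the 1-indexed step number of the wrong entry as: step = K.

step = 12

Reference trace:
T0 LOAD — after: cnt=0, r=0 — load
T0 CAS — after: cnt=1, r=0 — ok
T1 LOAD — after: cnt=1, r=1 — load
T1 CAS — after: cnt=2, r=1 — ok
T1 LOAD — after: cnt=2, r=2 — load
T0 LOAD — after: cnt=2, r=2 — load
T1 CAS — after: cnt=3, r=2 — ok
T1 LOAD — after: cnt=3, r=3 — load
T2 LOAD — after: cnt=3, r=3 — load
T1 CAS — after: cnt=4, r=3 — ok
T0 CAS — after: cnt=4, r=2 — retry
T2 CAS — after: cnt=4, r=3 — retry
T2 LOAD — after: cnt=4, r=4 — load
T2 CAS — after: cnt=5, r=4 — ok
Flip is step 12.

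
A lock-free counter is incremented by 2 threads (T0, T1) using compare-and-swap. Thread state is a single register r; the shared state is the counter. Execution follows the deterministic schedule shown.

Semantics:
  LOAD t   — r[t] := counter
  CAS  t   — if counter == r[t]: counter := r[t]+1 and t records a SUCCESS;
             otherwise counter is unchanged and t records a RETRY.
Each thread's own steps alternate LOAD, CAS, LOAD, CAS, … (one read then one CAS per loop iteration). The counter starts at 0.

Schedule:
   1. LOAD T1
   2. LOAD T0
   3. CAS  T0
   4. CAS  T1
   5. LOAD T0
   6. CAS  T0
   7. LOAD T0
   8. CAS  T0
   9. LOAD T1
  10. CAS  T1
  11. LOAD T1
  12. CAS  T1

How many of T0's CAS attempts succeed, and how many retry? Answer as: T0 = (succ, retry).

T0 = (3, 0)

step 1: T1 LOAD ⇒ load; ctr=0 reg=0
step 2: T0 LOAD ⇒ load; ctr=0 reg=0
step 3: T0 CAS ⇒ ok; ctr=1 reg=0
step 4: T1 CAS ⇒ retry; ctr=1 reg=0
step 5: T0 LOAD ⇒ load; ctr=1 reg=1
step 6: T0 CAS ⇒ ok; ctr=2 reg=1
step 7: T0 LOAD ⇒ load; ctr=2 reg=2
step 8: T0 CAS ⇒ ok; ctr=3 reg=2
step 9: T1 LOAD ⇒ load; ctr=3 reg=3
step 10: T1 CAS ⇒ ok; ctr=4 reg=3
step 11: T1 LOAD ⇒ load; ctr=4 reg=4
step 12: T1 CAS ⇒ ok; ctr=5 reg=4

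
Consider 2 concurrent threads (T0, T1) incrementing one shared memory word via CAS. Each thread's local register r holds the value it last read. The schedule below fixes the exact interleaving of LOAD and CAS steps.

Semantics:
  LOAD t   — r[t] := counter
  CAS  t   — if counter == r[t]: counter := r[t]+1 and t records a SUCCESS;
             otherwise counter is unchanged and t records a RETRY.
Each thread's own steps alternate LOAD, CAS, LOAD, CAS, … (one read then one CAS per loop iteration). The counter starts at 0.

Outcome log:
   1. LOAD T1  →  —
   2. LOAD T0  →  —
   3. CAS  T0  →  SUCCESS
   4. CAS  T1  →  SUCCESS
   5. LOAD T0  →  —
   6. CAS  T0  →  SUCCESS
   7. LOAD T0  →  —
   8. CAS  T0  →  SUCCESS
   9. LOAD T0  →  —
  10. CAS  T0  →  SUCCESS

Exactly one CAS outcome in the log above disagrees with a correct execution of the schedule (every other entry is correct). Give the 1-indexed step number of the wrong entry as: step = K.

Re-executing:
#1 T1 reads 0
#2 T0 reads 0
#3 T0 CAS(0→1) writes; counter now 1
#4 T1 CAS(0→1) fails; counter now 1
#5 T0 reads 1
#6 T0 CAS(1→2) writes; counter now 2
#7 T0 reads 2
#8 T0 CAS(2→3) writes; counter now 3
#9 T0 reads 3
#10 T0 CAS(3→4) writes; counter now 4
Flip is step 4.

step = 4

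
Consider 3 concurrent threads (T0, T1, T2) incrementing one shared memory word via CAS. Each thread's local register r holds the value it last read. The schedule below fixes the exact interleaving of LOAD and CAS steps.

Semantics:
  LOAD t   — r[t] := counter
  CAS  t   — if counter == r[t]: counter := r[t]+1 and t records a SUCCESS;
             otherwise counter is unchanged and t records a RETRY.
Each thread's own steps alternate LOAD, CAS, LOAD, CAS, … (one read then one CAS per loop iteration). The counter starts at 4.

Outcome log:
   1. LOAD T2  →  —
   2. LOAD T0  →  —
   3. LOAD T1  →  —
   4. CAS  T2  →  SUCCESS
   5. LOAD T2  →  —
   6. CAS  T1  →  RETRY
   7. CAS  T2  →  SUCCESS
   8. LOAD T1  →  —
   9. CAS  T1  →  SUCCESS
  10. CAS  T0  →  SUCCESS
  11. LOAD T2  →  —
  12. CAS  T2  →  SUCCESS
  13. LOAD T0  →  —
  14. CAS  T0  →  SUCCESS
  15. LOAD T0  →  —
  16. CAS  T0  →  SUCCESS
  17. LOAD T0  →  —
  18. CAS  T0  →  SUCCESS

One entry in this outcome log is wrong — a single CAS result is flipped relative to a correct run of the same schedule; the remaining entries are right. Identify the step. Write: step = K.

Reference trace:
step 1: T2 LOAD ⇒ load; ctr=4 reg=4
step 2: T0 LOAD ⇒ load; ctr=4 reg=4
step 3: T1 LOAD ⇒ load; ctr=4 reg=4
step 4: T2 CAS ⇒ ok; ctr=5 reg=4
step 5: T2 LOAD ⇒ load; ctr=5 reg=5
step 6: T1 CAS ⇒ retry; ctr=5 reg=4
step 7: T2 CAS ⇒ ok; ctr=6 reg=5
step 8: T1 LOAD ⇒ load; ctr=6 reg=6
step 9: T1 CAS ⇒ ok; ctr=7 reg=6
step 10: T0 CAS ⇒ retry; ctr=7 reg=4
step 11: T2 LOAD ⇒ load; ctr=7 reg=7
step 12: T2 CAS ⇒ ok; ctr=8 reg=7
step 13: T0 LOAD ⇒ load; ctr=8 reg=8
step 14: T0 CAS ⇒ ok; ctr=9 reg=8
step 15: T0 LOAD ⇒ load; ctr=9 reg=9
step 16: T0 CAS ⇒ ok; ctr=10 reg=9
step 17: T0 LOAD ⇒ load; ctr=10 reg=10
step 18: T0 CAS ⇒ ok; ctr=11 reg=10
Mismatch at 10.

step = 10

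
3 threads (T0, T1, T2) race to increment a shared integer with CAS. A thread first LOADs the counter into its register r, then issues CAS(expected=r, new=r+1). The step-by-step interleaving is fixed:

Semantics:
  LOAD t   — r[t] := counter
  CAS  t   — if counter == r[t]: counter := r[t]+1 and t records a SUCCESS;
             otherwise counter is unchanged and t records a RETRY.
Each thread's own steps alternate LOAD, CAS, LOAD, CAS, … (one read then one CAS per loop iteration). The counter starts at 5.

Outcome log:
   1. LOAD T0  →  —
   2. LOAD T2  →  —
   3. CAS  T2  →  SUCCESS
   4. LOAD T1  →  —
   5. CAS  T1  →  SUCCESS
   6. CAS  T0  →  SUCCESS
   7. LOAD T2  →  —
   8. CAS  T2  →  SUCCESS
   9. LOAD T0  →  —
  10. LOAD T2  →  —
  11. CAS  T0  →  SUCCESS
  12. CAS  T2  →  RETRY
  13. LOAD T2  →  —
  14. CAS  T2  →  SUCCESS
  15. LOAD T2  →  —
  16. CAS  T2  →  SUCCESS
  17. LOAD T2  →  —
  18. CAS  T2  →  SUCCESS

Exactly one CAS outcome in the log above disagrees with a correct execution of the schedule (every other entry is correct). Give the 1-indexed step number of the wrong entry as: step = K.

Re-executing:
[1] T0.load  rd  (counter 5, T0.r 5)
[2] T2.load  rd  (counter 5, T2.r 5)
[3] T2.cas  hit  (counter 6, T2.r 5)
[4] T1.load  rd  (counter 6, T1.r 6)
[5] T1.cas  hit  (counter 7, T1.r 6)
[6] T0.cas  miss  (counter 7, T0.r 5)
[7] T2.load  rd  (counter 7, T2.r 7)
[8] T2.cas  hit  (counter 8, T2.r 7)
[9] T0.load  rd  (counter 8, T0.r 8)
[10] T2.load  rd  (counter 8, T2.r 8)
[11] T0.cas  hit  (counter 9, T0.r 8)
[12] T2.cas  miss  (counter 9, T2.r 8)
[13] T2.load  rd  (counter 9, T2.r 9)
[14] T2.cas  hit  (counter 10, T2.r 9)
[15] T2.load  rd  (counter 10, T2.r 10)
[16] T2.cas  hit  (counter 11, T2.r 10)
[17] T2.load  rd  (counter 11, T2.r 11)
[18] T2.cas  hit  (counter 12, T2.r 11)
Log disagrees first at step 6.

step = 6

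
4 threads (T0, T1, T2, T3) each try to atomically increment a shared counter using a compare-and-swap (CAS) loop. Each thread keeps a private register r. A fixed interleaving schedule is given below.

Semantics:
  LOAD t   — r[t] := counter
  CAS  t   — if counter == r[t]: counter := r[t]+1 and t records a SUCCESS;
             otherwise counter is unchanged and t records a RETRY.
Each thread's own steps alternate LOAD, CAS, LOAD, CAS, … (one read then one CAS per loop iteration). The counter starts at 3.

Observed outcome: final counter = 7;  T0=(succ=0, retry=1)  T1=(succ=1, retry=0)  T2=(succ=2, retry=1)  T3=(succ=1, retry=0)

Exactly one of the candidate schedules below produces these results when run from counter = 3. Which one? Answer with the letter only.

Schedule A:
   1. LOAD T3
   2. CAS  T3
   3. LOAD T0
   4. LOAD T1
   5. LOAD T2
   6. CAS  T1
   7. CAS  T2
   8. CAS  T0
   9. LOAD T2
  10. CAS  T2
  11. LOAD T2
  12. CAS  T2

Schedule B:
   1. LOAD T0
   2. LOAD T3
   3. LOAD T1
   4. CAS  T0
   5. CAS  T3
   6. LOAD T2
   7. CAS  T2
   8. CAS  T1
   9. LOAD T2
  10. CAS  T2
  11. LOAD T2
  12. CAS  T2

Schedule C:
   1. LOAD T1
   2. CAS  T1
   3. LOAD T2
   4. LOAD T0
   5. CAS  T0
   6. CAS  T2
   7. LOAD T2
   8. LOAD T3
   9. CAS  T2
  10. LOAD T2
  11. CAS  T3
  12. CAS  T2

Simulating candidate A:
1. LOAD T3 → mem=3 r[T3]=3 [LOAD]
2. CAS T3 → mem=4 r[T3]=3 [OK]
3. LOAD T0 → mem=4 r[T0]=4 [LOAD]
4. LOAD T1 → mem=4 r[T1]=4 [LOAD]
5. LOAD T2 → mem=4 r[T2]=4 [LOAD]
6. CAS T1 → mem=5 r[T1]=4 [OK]
7. CAS T2 → mem=5 r[T2]=4 [RETRY]
8. CAS T0 → mem=5 r[T0]=4 [RETRY]
9. LOAD T2 → mem=5 r[T2]=5 [LOAD]
10. CAS T2 → mem=6 r[T2]=5 [OK]
11. LOAD T2 → mem=6 r[T2]=6 [LOAD]
12. CAS T2 → mem=7 r[T2]=6 [OK]

A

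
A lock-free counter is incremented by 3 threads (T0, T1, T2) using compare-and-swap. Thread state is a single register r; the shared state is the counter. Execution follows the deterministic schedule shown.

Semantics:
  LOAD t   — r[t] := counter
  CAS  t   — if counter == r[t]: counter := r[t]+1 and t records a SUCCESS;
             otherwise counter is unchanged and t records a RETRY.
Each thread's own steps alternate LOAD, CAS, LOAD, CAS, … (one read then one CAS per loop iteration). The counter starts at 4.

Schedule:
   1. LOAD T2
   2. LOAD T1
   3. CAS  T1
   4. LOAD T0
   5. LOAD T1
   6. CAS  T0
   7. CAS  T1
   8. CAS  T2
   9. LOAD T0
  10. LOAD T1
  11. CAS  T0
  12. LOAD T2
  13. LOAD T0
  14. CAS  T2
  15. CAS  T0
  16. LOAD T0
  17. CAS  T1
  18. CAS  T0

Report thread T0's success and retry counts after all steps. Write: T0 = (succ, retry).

step 1: T2 LOAD ⇒ load; ctr=4 reg=4
step 2: T1 LOAD ⇒ load; ctr=4 reg=4
step 3: T1 CAS ⇒ ok; ctr=5 reg=4
step 4: T0 LOAD ⇒ load; ctr=5 reg=5
step 5: T1 LOAD ⇒ load; ctr=5 reg=5
step 6: T0 CAS ⇒ ok; ctr=6 reg=5
step 7: T1 CAS ⇒ retry; ctr=6 reg=5
step 8: T2 CAS ⇒ retry; ctr=6 reg=4
step 9: T0 LOAD ⇒ load; ctr=6 reg=6
step 10: T1 LOAD ⇒ load; ctr=6 reg=6
step 11: T0 CAS ⇒ ok; ctr=7 reg=6
step 12: T2 LOAD ⇒ load; ctr=7 reg=7
step 13: T0 LOAD ⇒ load; ctr=7 reg=7
step 14: T2 CAS ⇒ ok; ctr=8 reg=7
step 15: T0 CAS ⇒ retry; ctr=8 reg=7
step 16: T0 LOAD ⇒ load; ctr=8 reg=8
step 17: T1 CAS ⇒ retry; ctr=8 reg=6
step 18: T0 CAS ⇒ ok; ctr=9 reg=8

T0 = (3, 1)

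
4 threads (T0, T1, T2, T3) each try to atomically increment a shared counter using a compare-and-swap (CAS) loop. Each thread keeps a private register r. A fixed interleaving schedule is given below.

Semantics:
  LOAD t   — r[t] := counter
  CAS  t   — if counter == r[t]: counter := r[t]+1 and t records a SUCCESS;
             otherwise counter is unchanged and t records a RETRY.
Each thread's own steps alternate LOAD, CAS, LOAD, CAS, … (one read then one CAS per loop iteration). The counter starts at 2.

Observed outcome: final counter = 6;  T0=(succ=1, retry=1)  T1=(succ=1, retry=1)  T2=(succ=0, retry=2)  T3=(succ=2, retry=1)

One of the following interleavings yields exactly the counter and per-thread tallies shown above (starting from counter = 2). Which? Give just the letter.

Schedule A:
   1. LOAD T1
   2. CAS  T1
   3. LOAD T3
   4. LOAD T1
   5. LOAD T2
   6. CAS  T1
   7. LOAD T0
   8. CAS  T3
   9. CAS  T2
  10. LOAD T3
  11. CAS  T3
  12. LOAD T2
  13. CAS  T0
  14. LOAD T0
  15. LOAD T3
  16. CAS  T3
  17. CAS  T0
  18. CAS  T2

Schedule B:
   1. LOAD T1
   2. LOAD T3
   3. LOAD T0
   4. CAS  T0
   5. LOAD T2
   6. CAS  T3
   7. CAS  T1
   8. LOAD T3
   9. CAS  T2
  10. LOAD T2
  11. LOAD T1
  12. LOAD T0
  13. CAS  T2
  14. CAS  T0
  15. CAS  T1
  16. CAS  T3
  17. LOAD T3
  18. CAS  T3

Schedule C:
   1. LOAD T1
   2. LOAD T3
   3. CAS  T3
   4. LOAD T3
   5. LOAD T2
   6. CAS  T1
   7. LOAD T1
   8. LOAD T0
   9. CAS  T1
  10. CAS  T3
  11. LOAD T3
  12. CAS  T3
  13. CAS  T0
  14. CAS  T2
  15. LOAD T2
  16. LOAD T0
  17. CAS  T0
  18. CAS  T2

C

Run C:
[1] T1.load  rd  (counter 2, T1.r 2)
[2] T3.load  rd  (counter 2, T3.r 2)
[3] T3.cas  hit  (counter 3, T3.r 2)
[4] T3.load  rd  (counter 3, T3.r 3)
[5] T2.load  rd  (counter 3, T2.r 3)
[6] T1.cas  miss  (counter 3, T1.r 2)
[7] T1.load  rd  (counter 3, T1.r 3)
[8] T0.load  rd  (counter 3, T0.r 3)
[9] T1.cas  hit  (counter 4, T1.r 3)
[10] T3.cas  miss  (counter 4, T3.r 3)
[11] T3.load  rd  (counter 4, T3.r 4)
[12] T3.cas  hit  (counter 5, T3.r 4)
[13] T0.cas  miss  (counter 5, T0.r 3)
[14] T2.cas  miss  (counter 5, T2.r 3)
[15] T2.load  rd  (counter 5, T2.r 5)
[16] T0.load  rd  (counter 5, T0.r 5)
[17] T0.cas  hit  (counter 6, T0.r 5)
[18] T2.cas  miss  (counter 6, T2.r 5)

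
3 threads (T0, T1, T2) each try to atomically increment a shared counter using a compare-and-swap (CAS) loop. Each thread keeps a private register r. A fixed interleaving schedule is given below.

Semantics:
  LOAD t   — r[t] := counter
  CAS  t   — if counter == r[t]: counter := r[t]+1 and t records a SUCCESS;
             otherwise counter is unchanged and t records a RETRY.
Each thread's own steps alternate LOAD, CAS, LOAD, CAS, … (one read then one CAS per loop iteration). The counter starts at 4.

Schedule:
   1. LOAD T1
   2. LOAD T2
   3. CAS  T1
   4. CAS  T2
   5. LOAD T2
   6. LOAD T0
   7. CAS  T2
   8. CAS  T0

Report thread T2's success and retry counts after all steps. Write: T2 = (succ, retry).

T2 = (1, 1)

1. LOAD T1 → mem=4 r[T1]=4 [LOAD]
2. LOAD T2 → mem=4 r[T2]=4 [LOAD]
3. CAS T1 → mem=5 r[T1]=4 [OK]
4. CAS T2 → mem=5 r[T2]=4 [RETRY]
5. LOAD T2 → mem=5 r[T2]=5 [LOAD]
6. LOAD T0 → mem=5 r[T0]=5 [LOAD]
7. CAS T2 → mem=6 r[T2]=5 [OK]
8. CAS T0 → mem=6 r[T0]=5 [RETRY]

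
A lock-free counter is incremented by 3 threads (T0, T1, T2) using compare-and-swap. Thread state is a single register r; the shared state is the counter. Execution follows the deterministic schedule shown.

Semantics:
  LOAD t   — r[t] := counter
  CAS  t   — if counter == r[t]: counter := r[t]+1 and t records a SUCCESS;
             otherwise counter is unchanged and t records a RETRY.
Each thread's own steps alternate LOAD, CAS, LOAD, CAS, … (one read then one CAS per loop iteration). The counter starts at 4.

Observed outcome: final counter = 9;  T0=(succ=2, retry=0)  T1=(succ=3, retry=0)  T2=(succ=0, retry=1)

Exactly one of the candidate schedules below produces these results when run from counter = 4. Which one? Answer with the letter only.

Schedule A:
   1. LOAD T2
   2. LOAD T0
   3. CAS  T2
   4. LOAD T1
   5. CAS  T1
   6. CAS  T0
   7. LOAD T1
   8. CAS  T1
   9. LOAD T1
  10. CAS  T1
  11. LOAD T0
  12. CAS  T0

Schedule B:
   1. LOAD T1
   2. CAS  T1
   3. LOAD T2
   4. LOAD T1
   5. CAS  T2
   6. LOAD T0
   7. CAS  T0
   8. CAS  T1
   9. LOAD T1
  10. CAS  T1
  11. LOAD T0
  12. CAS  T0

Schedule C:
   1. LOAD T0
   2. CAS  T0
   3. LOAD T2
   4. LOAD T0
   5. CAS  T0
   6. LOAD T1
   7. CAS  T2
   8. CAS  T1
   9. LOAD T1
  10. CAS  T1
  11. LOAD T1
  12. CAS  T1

Run C:
step 1: T0 LOAD ⇒ load; ctr=4 reg=4
step 2: T0 CAS ⇒ ok; ctr=5 reg=4
step 3: T2 LOAD ⇒ load; ctr=5 reg=5
step 4: T0 LOAD ⇒ load; ctr=5 reg=5
step 5: T0 CAS ⇒ ok; ctr=6 reg=5
step 6: T1 LOAD ⇒ load; ctr=6 reg=6
step 7: T2 CAS ⇒ retry; ctr=6 reg=5
step 8: T1 CAS ⇒ ok; ctr=7 reg=6
step 9: T1 LOAD ⇒ load; ctr=7 reg=7
step 10: T1 CAS ⇒ ok; ctr=8 reg=7
step 11: T1 LOAD ⇒ load; ctr=8 reg=8
step 12: T1 CAS ⇒ ok; ctr=9 reg=8

C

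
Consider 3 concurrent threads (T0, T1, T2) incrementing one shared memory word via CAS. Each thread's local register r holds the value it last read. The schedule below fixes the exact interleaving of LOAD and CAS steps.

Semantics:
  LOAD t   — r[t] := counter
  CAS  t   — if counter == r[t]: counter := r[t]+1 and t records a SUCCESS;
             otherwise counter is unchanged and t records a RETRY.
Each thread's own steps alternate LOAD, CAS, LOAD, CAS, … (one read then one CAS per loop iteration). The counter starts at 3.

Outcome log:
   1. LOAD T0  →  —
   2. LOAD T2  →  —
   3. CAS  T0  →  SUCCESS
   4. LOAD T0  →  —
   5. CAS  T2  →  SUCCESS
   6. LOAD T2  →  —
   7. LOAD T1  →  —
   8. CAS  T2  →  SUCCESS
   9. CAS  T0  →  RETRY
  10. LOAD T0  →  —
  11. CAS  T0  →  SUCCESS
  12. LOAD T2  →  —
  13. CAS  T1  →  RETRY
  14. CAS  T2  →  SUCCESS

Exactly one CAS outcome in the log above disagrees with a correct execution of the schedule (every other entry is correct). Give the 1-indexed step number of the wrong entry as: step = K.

step = 5

Reference trace:
step 1: T0 LOAD ⇒ load; ctr=3 reg=3
step 2: T2 LOAD ⇒ load; ctr=3 reg=3
step 3: T0 CAS ⇒ ok; ctr=4 reg=3
step 4: T0 LOAD ⇒ load; ctr=4 reg=4
step 5: T2 CAS ⇒ retry; ctr=4 reg=3
step 6: T2 LOAD ⇒ load; ctr=4 reg=4
step 7: T1 LOAD ⇒ load; ctr=4 reg=4
step 8: T2 CAS ⇒ ok; ctr=5 reg=4
step 9: T0 CAS ⇒ retry; ctr=5 reg=4
step 10: T0 LOAD ⇒ load; ctr=5 reg=5
step 11: T0 CAS ⇒ ok; ctr=6 reg=5
step 12: T2 LOAD ⇒ load; ctr=6 reg=6
step 13: T1 CAS ⇒ retry; ctr=6 reg=4
step 14: T2 CAS ⇒ ok; ctr=7 reg=6
Log disagrees first at step 5.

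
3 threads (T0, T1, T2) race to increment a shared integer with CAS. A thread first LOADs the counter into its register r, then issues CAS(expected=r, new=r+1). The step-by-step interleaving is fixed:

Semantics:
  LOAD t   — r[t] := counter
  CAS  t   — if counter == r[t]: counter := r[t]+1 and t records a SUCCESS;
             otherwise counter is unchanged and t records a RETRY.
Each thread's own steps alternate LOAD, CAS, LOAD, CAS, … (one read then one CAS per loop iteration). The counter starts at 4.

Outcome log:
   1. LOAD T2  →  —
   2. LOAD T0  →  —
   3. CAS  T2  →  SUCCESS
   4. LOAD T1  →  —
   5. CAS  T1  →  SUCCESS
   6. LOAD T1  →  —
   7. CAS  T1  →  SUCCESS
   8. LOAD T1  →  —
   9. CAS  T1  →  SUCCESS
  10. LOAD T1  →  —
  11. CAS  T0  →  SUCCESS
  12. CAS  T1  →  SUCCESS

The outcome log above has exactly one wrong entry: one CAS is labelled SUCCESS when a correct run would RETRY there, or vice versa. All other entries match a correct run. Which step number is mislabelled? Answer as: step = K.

step = 11

Reference trace:
[1] T2.load  rd  (counter 4, T2.r 4)
[2] T0.load  rd  (counter 4, T0.r 4)
[3] T2.cas  hit  (counter 5, T2.r 4)
[4] T1.load  rd  (counter 5, T1.r 5)
[5] T1.cas  hit  (counter 6, T1.r 5)
[6] T1.load  rd  (counter 6, T1.r 6)
[7] T1.cas  hit  (counter 7, T1.r 6)
[8] T1.load  rd  (counter 7, T1.r 7)
[9] T1.cas  hit  (counter 8, T1.r 7)
[10] T1.load  rd  (counter 8, T1.r 8)
[11] T0.cas  miss  (counter 8, T0.r 4)
[12] T1.cas  hit  (counter 9, T1.r 8)
Flip is step 11.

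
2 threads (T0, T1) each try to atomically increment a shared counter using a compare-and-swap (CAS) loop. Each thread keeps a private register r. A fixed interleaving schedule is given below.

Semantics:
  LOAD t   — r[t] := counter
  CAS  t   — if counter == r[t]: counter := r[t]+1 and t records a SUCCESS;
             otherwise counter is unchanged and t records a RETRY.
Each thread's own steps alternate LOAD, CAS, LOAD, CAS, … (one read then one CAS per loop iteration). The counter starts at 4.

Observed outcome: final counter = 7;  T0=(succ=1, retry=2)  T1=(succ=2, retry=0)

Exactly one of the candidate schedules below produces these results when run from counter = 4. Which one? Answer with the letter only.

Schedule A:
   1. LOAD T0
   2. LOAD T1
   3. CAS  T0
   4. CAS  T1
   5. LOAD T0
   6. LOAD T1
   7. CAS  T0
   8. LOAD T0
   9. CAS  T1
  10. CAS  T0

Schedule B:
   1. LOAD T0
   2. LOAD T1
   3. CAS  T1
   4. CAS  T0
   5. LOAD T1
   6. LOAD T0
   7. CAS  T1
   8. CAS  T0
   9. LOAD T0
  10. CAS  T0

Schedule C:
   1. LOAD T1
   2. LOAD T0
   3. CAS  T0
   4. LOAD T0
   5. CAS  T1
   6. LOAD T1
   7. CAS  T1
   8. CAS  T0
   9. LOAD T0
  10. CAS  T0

B

Tracing schedule B:
#1 T0 reads 4
#2 T1 reads 4
#3 T1 CAS(4→5) writes; counter now 5
#4 T0 CAS(4→5) fails; counter now 5
#5 T1 reads 5
#6 T0 reads 5
#7 T1 CAS(5→6) writes; counter now 6
#8 T0 CAS(5→6) fails; counter now 6
#9 T0 reads 6
#10 T0 CAS(6→7) writes; counter now 7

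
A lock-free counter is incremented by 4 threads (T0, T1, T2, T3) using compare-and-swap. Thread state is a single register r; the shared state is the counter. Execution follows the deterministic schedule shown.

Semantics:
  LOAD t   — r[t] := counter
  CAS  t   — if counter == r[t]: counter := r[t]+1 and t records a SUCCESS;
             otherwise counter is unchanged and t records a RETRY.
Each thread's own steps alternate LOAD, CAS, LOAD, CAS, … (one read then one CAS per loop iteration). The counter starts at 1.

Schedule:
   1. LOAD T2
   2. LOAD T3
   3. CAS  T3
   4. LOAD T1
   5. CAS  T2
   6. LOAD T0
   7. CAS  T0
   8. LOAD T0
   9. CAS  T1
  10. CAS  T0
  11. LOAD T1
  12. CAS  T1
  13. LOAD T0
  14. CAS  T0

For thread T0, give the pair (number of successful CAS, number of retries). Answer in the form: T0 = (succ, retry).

#1 T2 reads 1
#2 T3 reads 1
#3 T3 CAS(1→2) writes; counter now 2
#4 T1 reads 2
#5 T2 CAS(1→2) fails; counter now 2
#6 T0 reads 2
#7 T0 CAS(2→3) writes; counter now 3
#8 T0 reads 3
#9 T1 CAS(2→3) fails; counter now 3
#10 T0 CAS(3→4) writes; counter now 4
#11 T1 reads 4
#12 T1 CAS(4→5) writes; counter now 5
#13 T0 reads 5
#14 T0 CAS(5→6) writes; counter now 6

T0 = (3, 0)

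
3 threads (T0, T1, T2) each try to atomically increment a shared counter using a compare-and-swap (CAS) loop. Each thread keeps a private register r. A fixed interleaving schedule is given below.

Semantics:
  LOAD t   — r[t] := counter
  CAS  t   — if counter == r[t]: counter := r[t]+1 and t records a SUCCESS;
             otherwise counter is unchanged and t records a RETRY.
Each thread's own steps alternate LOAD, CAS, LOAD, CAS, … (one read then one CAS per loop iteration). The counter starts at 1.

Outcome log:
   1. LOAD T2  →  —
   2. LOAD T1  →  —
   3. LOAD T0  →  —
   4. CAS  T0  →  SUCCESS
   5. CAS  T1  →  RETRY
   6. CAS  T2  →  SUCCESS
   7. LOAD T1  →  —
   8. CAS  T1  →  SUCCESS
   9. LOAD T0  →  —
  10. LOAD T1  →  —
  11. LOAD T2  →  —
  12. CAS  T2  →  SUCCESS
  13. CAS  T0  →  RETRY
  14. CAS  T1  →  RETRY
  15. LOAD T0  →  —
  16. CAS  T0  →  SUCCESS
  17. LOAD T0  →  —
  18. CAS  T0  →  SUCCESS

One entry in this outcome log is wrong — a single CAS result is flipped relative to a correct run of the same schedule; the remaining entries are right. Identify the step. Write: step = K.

Re-executing:
step 1: T2 LOAD ⇒ load; ctr=1 reg=1
step 2: T1 LOAD ⇒ load; ctr=1 reg=1
step 3: T0 LOAD ⇒ load; ctr=1 reg=1
step 4: T0 CAS ⇒ ok; ctr=2 reg=1
step 5: T1 CAS ⇒ retry; ctr=2 reg=1
step 6: T2 CAS ⇒ retry; ctr=2 reg=1
step 7: T1 LOAD ⇒ load; ctr=2 reg=2
step 8: T1 CAS ⇒ ok; ctr=3 reg=2
step 9: T0 LOAD ⇒ load; ctr=3 reg=3
step 10: T1 LOAD ⇒ load; ctr=3 reg=3
step 11: T2 LOAD ⇒ load; ctr=3 reg=3
step 12: T2 CAS ⇒ ok; ctr=4 reg=3
step 13: T0 CAS ⇒ retry; ctr=4 reg=3
step 14: T1 CAS ⇒ retry; ctr=4 reg=3
step 15: T0 LOAD ⇒ load; ctr=4 reg=4
step 16: T0 CAS ⇒ ok; ctr=5 reg=4
step 17: T0 LOAD ⇒ load; ctr=5 reg=5
step 18: T0 CAS ⇒ ok; ctr=6 reg=5
Flip is step 6.

step = 6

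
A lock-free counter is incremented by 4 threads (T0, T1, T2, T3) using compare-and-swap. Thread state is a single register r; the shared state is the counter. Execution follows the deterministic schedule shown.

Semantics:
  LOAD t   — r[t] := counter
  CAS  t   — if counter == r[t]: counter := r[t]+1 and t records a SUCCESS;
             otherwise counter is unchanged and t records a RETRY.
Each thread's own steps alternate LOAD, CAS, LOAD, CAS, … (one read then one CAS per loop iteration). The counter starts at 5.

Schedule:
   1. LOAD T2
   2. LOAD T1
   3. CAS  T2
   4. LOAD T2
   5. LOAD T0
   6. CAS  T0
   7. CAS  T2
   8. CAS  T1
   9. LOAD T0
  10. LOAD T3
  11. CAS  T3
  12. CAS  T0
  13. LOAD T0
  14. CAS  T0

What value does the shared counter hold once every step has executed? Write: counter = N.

T2 LOAD — after: cnt=5, r=5 — load
T1 LOAD — after: cnt=5, r=5 — load
T2 CAS — after: cnt=6, r=5 — ok
T2 LOAD — after: cnt=6, r=6 — load
T0 LOAD — after: cnt=6, r=6 — load
T0 CAS — after: cnt=7, r=6 — ok
T2 CAS — after: cnt=7, r=6 — retry
T1 CAS — after: cnt=7, r=5 — retry
T0 LOAD — after: cnt=7, r=7 — load
T3 LOAD — after: cnt=7, r=7 — load
T3 CAS — after: cnt=8, r=7 — ok
T0 CAS — after: cnt=8, r=7 — retry
T0 LOAD — after: cnt=8, r=8 — load
T0 CAS — after: cnt=9, r=8 — ok

counter = 9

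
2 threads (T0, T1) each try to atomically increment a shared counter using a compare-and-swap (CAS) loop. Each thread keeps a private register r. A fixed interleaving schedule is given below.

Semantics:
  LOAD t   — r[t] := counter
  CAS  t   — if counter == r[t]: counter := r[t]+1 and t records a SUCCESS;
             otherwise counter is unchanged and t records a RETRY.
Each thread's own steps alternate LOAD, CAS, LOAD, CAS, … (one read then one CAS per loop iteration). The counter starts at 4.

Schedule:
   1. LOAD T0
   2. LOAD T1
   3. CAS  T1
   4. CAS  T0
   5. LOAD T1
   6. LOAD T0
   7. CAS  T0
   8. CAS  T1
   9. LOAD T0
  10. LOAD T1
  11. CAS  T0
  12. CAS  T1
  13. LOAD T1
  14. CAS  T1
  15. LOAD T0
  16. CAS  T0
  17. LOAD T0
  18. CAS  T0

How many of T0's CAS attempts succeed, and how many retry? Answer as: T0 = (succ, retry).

step 1: T0 LOAD ⇒ load; ctr=4 reg=4
step 2: T1 LOAD ⇒ load; ctr=4 reg=4
step 3: T1 CAS ⇒ ok; ctr=5 reg=4
step 4: T0 CAS ⇒ retry; ctr=5 reg=4
step 5: T1 LOAD ⇒ load; ctr=5 reg=5
step 6: T0 LOAD ⇒ load; ctr=5 reg=5
step 7: T0 CAS ⇒ ok; ctr=6 reg=5
step 8: T1 CAS ⇒ retry; ctr=6 reg=5
step 9: T0 LOAD ⇒ load; ctr=6 reg=6
step 10: T1 LOAD ⇒ load; ctr=6 reg=6
step 11: T0 CAS ⇒ ok; ctr=7 reg=6
step 12: T1 CAS ⇒ retry; ctr=7 reg=6
step 13: T1 LOAD ⇒ load; ctr=7 reg=7
step 14: T1 CAS ⇒ ok; ctr=8 reg=7
step 15: T0 LOAD ⇒ load; ctr=8 reg=8
step 16: T0 CAS ⇒ ok; ctr=9 reg=8
step 17: T0 LOAD ⇒ load; ctr=9 reg=9
step 18: T0 CAS ⇒ ok; ctr=10 reg=9

T0 = (4, 1)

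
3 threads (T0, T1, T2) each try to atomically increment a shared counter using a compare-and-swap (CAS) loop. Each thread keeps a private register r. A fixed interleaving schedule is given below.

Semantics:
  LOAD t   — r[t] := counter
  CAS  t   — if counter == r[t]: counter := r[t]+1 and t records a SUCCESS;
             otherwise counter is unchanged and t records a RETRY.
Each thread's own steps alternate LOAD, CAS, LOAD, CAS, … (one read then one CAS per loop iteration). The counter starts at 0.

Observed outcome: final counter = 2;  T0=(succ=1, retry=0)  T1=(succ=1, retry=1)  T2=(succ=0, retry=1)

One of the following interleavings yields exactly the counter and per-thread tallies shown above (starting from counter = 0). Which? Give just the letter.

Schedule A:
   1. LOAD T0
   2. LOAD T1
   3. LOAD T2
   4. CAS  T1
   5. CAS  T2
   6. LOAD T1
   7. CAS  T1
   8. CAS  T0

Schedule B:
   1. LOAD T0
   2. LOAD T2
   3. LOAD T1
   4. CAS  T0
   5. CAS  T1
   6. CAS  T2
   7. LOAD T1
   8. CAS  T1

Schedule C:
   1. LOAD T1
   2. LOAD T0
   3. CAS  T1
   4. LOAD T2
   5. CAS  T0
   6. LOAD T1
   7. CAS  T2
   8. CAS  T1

B

Simulating candidate B:
[1] T0.load  rd  (counter 0, T0.r 0)
[2] T2.load  rd  (counter 0, T2.r 0)
[3] T1.load  rd  (counter 0, T1.r 0)
[4] T0.cas  hit  (counter 1, T0.r 0)
[5] T1.cas  miss  (counter 1, T1.r 0)
[6] T2.cas  miss  (counter 1, T2.r 0)
[7] T1.load  rd  (counter 1, T1.r 1)
[8] T1.cas  hit  (counter 2, T1.r 1)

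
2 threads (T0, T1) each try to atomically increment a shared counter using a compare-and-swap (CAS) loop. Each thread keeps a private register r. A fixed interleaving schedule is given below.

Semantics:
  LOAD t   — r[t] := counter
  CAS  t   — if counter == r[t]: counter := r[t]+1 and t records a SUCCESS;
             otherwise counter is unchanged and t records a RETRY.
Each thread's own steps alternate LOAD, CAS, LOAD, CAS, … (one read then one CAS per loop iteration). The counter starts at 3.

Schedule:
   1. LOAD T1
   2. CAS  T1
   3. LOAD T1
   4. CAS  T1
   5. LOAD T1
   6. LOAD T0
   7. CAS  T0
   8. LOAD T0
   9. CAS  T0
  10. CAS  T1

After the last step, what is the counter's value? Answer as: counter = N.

counter = 7

   1) LOAD T1:  M=3  r_T1=3
   2) CAS  T1:  M=4  r_T1=3 ✓
   3) LOAD T1:  M=4  r_T1=4
   4) CAS  T1:  M=5  r_T1=4 ✓
   5) LOAD T1:  M=5  r_T1=5
   6) LOAD T0:  M=5  r_T0=5
   7) CAS  T0:  M=6  r_T0=5 ✓
   8) LOAD T0:  M=6  r_T0=6
   9) CAS  T0:  M=7  r_T0=6 ✓
  10) CAS  T1:  M=7  r_T1=5 ✗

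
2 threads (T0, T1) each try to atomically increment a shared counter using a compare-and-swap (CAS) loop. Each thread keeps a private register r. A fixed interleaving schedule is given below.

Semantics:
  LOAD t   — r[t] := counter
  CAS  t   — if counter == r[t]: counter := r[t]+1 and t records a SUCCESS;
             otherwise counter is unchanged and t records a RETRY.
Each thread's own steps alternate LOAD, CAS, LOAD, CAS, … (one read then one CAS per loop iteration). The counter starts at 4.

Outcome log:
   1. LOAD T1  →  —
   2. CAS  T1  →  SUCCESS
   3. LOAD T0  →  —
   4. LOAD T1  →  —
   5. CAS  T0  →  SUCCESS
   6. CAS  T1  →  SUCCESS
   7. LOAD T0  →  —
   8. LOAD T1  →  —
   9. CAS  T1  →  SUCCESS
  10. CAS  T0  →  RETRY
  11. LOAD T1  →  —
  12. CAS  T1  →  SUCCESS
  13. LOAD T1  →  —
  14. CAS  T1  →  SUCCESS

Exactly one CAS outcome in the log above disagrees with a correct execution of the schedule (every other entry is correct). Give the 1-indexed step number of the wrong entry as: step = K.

step = 6

Correct run:
#1 T1 reads 4
#2 T1 CAS(4→5) writes; counter now 5
#3 T0 reads 5
#4 T1 reads 5
#5 T0 CAS(5→6) writes; counter now 6
#6 T1 CAS(5→6) fails; counter now 6
#7 T0 reads 6
#8 T1 reads 6
#9 T1 CAS(6→7) writes; counter now 7
#10 T0 CAS(6→7) fails; counter now 7
#11 T1 reads 7
#12 T1 CAS(7→8) writes; counter now 8
#13 T1 reads 8
#14 T1 CAS(8→9) writes; counter now 9
Log disagrees first at step 6.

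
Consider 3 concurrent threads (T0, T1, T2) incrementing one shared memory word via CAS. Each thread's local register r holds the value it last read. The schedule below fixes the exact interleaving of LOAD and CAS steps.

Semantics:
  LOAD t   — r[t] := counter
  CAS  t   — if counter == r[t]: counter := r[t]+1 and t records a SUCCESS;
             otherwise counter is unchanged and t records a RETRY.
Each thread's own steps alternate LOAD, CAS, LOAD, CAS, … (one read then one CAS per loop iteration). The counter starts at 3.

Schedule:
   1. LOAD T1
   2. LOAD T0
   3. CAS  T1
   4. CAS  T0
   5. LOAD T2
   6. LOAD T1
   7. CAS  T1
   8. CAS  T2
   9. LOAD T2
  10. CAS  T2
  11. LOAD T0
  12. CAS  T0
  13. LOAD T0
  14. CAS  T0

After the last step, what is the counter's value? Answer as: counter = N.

counter = 8

[1] T1.load  rd  (counter 3, T1.r 3)
[2] T0.load  rd  (counter 3, T0.r 3)
[3] T1.cas  hit  (counter 4, T1.r 3)
[4] T0.cas  miss  (counter 4, T0.r 3)
[5] T2.load  rd  (counter 4, T2.r 4)
[6] T1.load  rd  (counter 4, T1.r 4)
[7] T1.cas  hit  (counter 5, T1.r 4)
[8] T2.cas  miss  (counter 5, T2.r 4)
[9] T2.load  rd  (counter 5, T2.r 5)
[10] T2.cas  hit  (counter 6, T2.r 5)
[11] T0.load  rd  (counter 6, T0.r 6)
[12] T0.cas  hit  (counter 7, T0.r 6)
[13] T0.load  rd  (counter 7, T0.r 7)
[14] T0.cas  hit  (counter 8, T0.r 7)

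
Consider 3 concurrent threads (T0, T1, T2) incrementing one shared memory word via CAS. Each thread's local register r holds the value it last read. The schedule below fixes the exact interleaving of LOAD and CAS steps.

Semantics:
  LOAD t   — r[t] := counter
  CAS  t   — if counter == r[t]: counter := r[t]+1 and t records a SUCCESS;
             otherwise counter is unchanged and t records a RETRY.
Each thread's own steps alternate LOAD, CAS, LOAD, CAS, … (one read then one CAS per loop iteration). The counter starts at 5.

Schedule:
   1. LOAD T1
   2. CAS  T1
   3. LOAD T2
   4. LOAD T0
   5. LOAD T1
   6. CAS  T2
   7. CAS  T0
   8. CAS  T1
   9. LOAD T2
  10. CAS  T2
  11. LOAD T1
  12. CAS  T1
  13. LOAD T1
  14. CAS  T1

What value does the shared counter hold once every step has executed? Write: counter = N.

counter = 10

   1) LOAD T1:  M=5  r_T1=5
   2) CAS  T1:  M=6  r_T1=5 ✓
   3) LOAD T2:  M=6  r_T2=6
   4) LOAD T0:  M=6  r_T0=6
   5) LOAD T1:  M=6  r_T1=6
   6) CAS  T2:  M=7  r_T2=6 ✓
   7) CAS  T0:  M=7  r_T0=6 ✗
   8) CAS  T1:  M=7  r_T1=6 ✗
   9) LOAD T2:  M=7  r_T2=7
  10) CAS  T2:  M=8  r_T2=7 ✓
  11) LOAD T1:  M=8  r_T1=8
  12) CAS  T1:  M=9  r_T1=8 ✓
  13) LOAD T1:  M=9  r_T1=9
  14) CAS  T1:  M=10  r_T1=9 ✓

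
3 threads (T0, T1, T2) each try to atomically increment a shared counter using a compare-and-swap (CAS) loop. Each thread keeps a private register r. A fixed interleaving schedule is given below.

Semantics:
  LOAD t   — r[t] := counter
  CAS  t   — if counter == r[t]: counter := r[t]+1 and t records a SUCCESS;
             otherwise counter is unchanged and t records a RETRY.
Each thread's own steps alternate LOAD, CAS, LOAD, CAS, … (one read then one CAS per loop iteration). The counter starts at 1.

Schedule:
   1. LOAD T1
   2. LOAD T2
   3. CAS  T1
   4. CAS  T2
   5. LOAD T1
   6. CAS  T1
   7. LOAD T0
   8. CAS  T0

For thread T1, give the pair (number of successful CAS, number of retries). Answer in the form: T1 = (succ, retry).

T1 = (2, 0)

1. LOAD T1 → mem=1 r[T1]=1 [LOAD]
2. LOAD T2 → mem=1 r[T2]=1 [LOAD]
3. CAS T1 → mem=2 r[T1]=1 [OK]
4. CAS T2 → mem=2 r[T2]=1 [RETRY]
5. LOAD T1 → mem=2 r[T1]=2 [LOAD]
6. CAS T1 → mem=3 r[T1]=2 [OK]
7. LOAD T0 → mem=3 r[T0]=3 [LOAD]
8. CAS T0 → mem=4 r[T0]=3 [OK]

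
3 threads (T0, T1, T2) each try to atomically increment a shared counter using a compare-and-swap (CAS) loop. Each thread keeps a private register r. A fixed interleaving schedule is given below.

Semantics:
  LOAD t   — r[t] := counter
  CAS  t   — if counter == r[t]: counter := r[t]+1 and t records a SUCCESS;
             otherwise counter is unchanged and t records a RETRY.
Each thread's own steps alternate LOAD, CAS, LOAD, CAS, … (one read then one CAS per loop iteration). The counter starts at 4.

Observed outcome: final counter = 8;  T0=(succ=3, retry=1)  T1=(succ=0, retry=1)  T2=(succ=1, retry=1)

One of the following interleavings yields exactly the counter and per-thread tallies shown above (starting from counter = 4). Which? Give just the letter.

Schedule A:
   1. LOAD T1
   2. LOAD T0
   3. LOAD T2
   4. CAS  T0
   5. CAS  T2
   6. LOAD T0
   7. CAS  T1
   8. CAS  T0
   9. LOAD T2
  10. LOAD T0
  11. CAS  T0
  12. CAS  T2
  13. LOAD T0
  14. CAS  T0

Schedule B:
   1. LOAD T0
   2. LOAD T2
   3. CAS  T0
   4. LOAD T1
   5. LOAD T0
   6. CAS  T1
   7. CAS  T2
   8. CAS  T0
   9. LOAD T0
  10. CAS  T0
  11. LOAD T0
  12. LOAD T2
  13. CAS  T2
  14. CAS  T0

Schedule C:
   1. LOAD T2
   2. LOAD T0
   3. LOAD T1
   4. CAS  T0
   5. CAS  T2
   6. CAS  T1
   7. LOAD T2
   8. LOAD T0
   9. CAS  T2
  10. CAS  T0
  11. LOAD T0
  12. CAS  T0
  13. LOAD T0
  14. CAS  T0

Tracing schedule C:
step 1: T2 LOAD ⇒ load; ctr=4 reg=4
step 2: T0 LOAD ⇒ load; ctr=4 reg=4
step 3: T1 LOAD ⇒ load; ctr=4 reg=4
step 4: T0 CAS ⇒ ok; ctr=5 reg=4
step 5: T2 CAS ⇒ retry; ctr=5 reg=4
step 6: T1 CAS ⇒ retry; ctr=5 reg=4
step 7: T2 LOAD ⇒ load; ctr=5 reg=5
step 8: T0 LOAD ⇒ load; ctr=5 reg=5
step 9: T2 CAS ⇒ ok; ctr=6 reg=5
step 10: T0 CAS ⇒ retry; ctr=6 reg=5
step 11: T0 LOAD ⇒ load; ctr=6 reg=6
step 12: T0 CAS ⇒ ok; ctr=7 reg=6
step 13: T0 LOAD ⇒ load; ctr=7 reg=7
step 14: T0 CAS ⇒ ok; ctr=8 reg=7

C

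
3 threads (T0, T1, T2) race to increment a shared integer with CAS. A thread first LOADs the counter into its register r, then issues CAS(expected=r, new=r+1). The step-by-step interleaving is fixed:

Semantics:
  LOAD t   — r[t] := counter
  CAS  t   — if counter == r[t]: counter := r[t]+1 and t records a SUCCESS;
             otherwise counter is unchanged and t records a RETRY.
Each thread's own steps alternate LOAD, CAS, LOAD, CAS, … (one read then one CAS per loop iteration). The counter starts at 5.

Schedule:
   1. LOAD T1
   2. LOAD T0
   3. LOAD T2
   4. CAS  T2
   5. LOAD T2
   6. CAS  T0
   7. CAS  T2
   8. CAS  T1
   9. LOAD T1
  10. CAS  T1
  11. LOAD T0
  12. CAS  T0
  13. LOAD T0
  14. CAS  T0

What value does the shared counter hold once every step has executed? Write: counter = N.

[1] T1.load  rd  (counter 5, T1.r 5)
[2] T0.load  rd  (counter 5, T0.r 5)
[3] T2.load  rd  (counter 5, T2.r 5)
[4] T2.cas  hit  (counter 6, T2.r 5)
[5] T2.load  rd  (counter 6, T2.r 6)
[6] T0.cas  miss  (counter 6, T0.r 5)
[7] T2.cas  hit  (counter 7, T2.r 6)
[8] T1.cas  miss  (counter 7, T1.r 5)
[9] T1.load  rd  (counter 7, T1.r 7)
[10] T1.cas  hit  (counter 8, T1.r 7)
[11] T0.load  rd  (counter 8, T0.r 8)
[12] T0.cas  hit  (counter 9, T0.r 8)
[13] T0.load  rd  (counter 9, T0.r 9)
[14] T0.cas  hit  (counter 10, T0.r 9)

counter = 10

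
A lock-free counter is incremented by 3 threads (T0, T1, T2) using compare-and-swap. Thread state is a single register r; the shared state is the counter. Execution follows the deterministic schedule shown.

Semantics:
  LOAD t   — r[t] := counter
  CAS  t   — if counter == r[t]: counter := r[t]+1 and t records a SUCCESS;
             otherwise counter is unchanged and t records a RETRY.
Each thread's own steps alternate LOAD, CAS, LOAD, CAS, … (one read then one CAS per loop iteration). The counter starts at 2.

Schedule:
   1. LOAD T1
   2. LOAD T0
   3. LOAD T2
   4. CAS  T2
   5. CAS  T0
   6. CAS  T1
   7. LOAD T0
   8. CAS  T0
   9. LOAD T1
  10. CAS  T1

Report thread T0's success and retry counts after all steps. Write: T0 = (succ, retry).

T0 = (1, 1)

   1) LOAD T1:  M=2  r_T1=2
   2) LOAD T0:  M=2  r_T0=2
   3) LOAD T2:  M=2  r_T2=2
   4) CAS  T2:  M=3  r_T2=2 ✓
   5) CAS  T0:  M=3  r_T0=2 ✗
   6) CAS  T1:  M=3  r_T1=2 ✗
   7) LOAD T0:  M=3  r_T0=3
   8) CAS  T0:  M=4  r_T0=3 ✓
   9) LOAD T1:  M=4  r_T1=4
  10) CAS  T1:  M=5  r_T1=4 ✓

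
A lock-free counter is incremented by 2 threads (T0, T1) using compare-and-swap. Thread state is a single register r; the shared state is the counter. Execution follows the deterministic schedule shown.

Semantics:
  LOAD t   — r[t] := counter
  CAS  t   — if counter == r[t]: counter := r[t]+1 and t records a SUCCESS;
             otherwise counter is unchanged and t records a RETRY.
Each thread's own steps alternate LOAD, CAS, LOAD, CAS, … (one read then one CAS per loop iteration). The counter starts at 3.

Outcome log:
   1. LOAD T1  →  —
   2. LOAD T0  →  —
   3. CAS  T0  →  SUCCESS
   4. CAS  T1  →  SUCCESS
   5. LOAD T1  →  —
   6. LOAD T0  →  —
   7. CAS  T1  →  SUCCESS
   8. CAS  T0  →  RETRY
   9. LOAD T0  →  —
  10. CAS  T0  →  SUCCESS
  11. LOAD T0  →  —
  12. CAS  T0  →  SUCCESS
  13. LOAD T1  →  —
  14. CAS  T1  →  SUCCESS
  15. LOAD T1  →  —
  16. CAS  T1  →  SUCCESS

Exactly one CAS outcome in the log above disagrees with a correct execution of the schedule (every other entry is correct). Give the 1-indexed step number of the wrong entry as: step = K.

Correct run:
T1 LOAD — after: cnt=3, r=3 — load
T0 LOAD — after: cnt=3, r=3 — load
T0 CAS — after: cnt=4, r=3 — ok
T1 CAS — after: cnt=4, r=3 — retry
T1 LOAD — after: cnt=4, r=4 — load
T0 LOAD — after: cnt=4, r=4 — load
T1 CAS — after: cnt=5, r=4 — ok
T0 CAS — after: cnt=5, r=4 — retry
T0 LOAD — after: cnt=5, r=5 — load
T0 CAS — after: cnt=6, r=5 — ok
T0 LOAD — after: cnt=6, r=6 — load
T0 CAS — after: cnt=7, r=6 — ok
T1 LOAD — after: cnt=7, r=7 — load
T1 CAS — after: cnt=8, r=7 — ok
T1 LOAD — after: cnt=8, r=8 — load
T1 CAS — after: cnt=9, r=8 — ok
Flip is step 4.

step = 4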